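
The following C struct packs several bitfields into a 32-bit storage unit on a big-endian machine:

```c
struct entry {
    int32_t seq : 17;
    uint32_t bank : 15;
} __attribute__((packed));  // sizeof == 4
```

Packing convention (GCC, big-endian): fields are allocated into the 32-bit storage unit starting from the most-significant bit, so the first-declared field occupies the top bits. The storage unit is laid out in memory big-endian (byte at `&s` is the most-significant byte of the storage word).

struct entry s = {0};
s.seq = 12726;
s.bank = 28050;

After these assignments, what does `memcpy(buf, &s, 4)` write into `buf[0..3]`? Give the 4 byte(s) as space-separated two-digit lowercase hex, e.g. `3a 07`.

18 db 6d 92

seq (17b) val=12726 bits=0x31b6 at bit 15: 0x18db0000
bank (15b) val=28050 bits=0x6d92 at bit 0: 0x18db6d92
word = 0x18db6d92 → big-endian bytes:
  [0]=0x18  [1]=0xdb  [2]=0x6d  [3]=0x92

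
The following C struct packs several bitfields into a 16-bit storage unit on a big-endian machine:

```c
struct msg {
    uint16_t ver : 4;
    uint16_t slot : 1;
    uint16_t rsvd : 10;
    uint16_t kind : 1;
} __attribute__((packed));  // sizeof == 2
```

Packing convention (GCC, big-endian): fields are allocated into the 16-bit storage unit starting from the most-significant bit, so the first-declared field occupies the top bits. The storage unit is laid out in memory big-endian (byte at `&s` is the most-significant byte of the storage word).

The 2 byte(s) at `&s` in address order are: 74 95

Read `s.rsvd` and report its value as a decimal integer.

586

[0]=0x74 [1]=0x95 (big-endian) → word 0x7495
ver:4 @ bit 12 → (0x7495>>12)&0xf = 0x7
slot:1 @ bit 11 → (0x7495>>11)&0x1 = 0x0
rsvd:10 @ bit 1 → (0x7495>>1)&0x3ff = 0x24a  ←
kind:1 @ bit 0 → (0x7495>>0)&0x1 = 0x1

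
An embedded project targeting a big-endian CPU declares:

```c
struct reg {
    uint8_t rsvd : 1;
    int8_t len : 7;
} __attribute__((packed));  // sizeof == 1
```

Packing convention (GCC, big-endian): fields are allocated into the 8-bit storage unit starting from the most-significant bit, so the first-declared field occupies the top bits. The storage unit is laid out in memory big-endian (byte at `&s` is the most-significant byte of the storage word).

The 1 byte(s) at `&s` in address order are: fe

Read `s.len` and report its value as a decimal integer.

-2

[0]=0xfe (big-endian) → word 0xfe
rsvd:1 @ bit 7 → (0xfe>>7)&0x1 = 0x1
len:7 @ bit 0 → (0xfe>>0)&0x7f = 0x7e  ←
len signed 7b, MSB=1: 126 - 128 = -2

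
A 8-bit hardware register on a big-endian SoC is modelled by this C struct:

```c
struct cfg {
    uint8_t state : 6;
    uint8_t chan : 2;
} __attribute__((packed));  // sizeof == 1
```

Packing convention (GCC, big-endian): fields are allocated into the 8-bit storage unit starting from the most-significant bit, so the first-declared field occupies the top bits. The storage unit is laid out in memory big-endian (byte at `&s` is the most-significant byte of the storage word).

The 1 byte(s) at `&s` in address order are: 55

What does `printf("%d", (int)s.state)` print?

21

[0]=0x55 (big-endian) → word 0x55
state [2+:6] = (word>>2) & 0x3f = 21  ←
chan [0+:2] = (word>>0) & 0x3 = 1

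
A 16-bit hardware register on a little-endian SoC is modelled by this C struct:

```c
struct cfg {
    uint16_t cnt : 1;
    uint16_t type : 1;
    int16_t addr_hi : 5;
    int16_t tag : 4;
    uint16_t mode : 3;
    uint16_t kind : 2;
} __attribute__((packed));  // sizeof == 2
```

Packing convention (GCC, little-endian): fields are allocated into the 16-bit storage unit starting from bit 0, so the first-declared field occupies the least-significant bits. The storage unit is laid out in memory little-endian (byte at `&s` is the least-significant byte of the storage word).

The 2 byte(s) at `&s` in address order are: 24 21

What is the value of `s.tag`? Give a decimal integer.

2

[0]=0x24 [1]=0x21 (little-endian) → word 0x2124
cnt:1 @ bit 0 → (0x2124>>0)&0x1 = 0x0
type:1 @ bit 1 → (0x2124>>1)&0x1 = 0x0
addr_hi:5 @ bit 2 → (0x2124>>2)&0x1f = 0x9
tag:4 @ bit 7 → (0x2124>>7)&0xf = 0x2  ←
mode:3 @ bit 11 → (0x2124>>11)&0x7 = 0x4
kind:2 @ bit 14 → (0x2124>>14)&0x3 = 0x0
tag signed 4b, MSB=0: value = 2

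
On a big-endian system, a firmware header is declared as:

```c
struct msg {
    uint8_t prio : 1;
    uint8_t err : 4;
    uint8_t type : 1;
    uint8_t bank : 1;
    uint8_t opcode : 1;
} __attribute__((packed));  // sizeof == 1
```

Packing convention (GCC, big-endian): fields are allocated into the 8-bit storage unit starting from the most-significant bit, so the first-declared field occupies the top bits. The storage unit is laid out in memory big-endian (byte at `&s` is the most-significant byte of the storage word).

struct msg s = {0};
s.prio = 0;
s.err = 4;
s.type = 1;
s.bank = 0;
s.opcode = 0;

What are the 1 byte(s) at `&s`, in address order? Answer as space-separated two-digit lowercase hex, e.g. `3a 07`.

prio (1b) val=0 bits=0x0 at bit 7: 0x00
err (4b) val=4 bits=0x4 at bit 3: 0x20
type (1b) val=1 bits=0x1 at bit 2: 0x24
bank (1b) val=0 bits=0x0 at bit 1: 0x24
opcode (1b) val=0 bits=0x0 at bit 0: 0x24
word = 0x24 → big-endian bytes:
  [0]=0x24

24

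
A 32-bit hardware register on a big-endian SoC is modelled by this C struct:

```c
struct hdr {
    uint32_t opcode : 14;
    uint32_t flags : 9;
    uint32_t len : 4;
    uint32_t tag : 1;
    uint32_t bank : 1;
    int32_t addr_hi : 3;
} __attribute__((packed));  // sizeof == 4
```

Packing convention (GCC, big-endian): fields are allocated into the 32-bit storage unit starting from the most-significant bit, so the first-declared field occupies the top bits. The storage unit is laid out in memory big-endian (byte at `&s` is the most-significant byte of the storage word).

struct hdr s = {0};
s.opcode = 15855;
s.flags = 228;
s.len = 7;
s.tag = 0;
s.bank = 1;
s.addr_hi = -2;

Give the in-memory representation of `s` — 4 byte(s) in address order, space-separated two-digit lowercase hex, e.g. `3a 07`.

[18+:14] opcode=15855 & 0x3fff = 0x3def; word=0xf7bc0000
[9+:9] flags=228 & 0x1ff = 0xe4; word=0xf7bdc800
[5+:4] len=7 & 0xf = 0x7; word=0xf7bdc8e0
[4+:1] tag=0 & 0x1 = 0x0; word=0xf7bdc8e0
[3+:1] bank=1 & 0x1 = 0x1; word=0xf7bdc8e8
[0+:3] addr_hi=-2 & 0x7 = 0x6; word=0xf7bdc8ee
word = 0xf7bdc8ee → big-endian bytes:
  [0]=0xf7  [1]=0xbd  [2]=0xc8  [3]=0xee

f7 bd c8 ee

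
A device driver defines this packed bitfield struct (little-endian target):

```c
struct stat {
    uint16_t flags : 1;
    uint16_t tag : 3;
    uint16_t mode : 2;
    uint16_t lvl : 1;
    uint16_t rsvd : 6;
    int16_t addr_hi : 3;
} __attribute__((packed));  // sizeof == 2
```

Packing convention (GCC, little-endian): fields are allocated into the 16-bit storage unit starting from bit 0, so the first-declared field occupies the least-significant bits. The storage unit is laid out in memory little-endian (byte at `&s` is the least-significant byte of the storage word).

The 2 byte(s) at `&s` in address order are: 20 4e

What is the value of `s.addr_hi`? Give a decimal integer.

2

[0]=0x20 [1]=0x4e (little-endian) → word 0x4e20
flags [0+:1] = (word>>0) & 0x1 = 0
tag [1+:3] = (word>>1) & 0x7 = 0
mode [4+:2] = (word>>4) & 0x3 = 2
lvl [6+:1] = (word>>6) & 0x1 = 0
rsvd [7+:6] = (word>>7) & 0x3f = 28
addr_hi [13+:3] = (word>>13) & 0x7 = 2  ←
addr_hi signed 3b, MSB=0: value = 2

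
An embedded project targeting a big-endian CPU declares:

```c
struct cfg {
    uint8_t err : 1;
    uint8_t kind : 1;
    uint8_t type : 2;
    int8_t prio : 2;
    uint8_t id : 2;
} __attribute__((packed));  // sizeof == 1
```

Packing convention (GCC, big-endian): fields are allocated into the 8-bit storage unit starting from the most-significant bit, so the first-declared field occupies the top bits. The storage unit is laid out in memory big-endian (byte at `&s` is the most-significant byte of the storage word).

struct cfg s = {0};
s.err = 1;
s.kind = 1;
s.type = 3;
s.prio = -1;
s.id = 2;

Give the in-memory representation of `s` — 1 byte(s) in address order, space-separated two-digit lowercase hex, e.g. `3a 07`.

fe

err:1 = 1 → 0x1 << 7 → word 0x80
kind:1 = 1 → 0x1 << 6 → word 0xc0
type:2 = 3 → 0x3 << 4 → word 0xf0
prio:2 = -1 → 0x3 << 2 → word 0xfc
id:2 = 2 → 0x2 << 0 → word 0xfe
word = 0xfe → big-endian bytes:
  [0]=0xfe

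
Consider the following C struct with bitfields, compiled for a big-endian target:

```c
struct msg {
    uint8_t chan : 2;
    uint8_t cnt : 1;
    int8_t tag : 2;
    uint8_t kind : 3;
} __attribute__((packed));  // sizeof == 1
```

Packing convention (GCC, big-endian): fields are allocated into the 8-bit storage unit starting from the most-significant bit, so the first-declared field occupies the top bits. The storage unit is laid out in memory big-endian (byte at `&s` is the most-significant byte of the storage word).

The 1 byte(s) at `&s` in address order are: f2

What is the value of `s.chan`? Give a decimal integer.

3

[0]=0xf2 (big-endian) → word 0xf2
chan [6+:2] = (word>>6) & 0x3 = 3  ←
cnt [5+:1] = (word>>5) & 0x1 = 1
tag [3+:2] = (word>>3) & 0x3 = 2
kind [0+:3] = (word>>0) & 0x7 = 2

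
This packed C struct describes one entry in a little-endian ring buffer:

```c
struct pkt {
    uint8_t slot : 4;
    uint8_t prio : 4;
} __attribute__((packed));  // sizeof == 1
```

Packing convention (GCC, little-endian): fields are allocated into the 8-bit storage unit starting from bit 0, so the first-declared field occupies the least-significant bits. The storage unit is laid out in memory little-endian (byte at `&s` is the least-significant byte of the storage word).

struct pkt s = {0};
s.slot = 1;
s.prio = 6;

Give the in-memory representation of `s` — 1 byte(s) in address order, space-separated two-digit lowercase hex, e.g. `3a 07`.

slot:4 = 1 → 0x1 << 0 → word 0x01
prio:4 = 6 → 0x6 << 4 → word 0x61
word = 0x61 → little-endian bytes:
  [0]=0x61

61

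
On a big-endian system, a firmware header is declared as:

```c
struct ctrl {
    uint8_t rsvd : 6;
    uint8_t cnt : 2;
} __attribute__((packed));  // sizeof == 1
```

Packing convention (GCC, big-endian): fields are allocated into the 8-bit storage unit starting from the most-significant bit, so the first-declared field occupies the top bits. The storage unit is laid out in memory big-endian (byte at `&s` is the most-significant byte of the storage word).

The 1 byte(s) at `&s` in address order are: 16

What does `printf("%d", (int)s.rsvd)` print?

[0]=0x16 (big-endian) → word 0x16
rsvd [2+:6] = (word>>2) & 0x3f = 5  ←
cnt [0+:2] = (word>>0) & 0x3 = 2

5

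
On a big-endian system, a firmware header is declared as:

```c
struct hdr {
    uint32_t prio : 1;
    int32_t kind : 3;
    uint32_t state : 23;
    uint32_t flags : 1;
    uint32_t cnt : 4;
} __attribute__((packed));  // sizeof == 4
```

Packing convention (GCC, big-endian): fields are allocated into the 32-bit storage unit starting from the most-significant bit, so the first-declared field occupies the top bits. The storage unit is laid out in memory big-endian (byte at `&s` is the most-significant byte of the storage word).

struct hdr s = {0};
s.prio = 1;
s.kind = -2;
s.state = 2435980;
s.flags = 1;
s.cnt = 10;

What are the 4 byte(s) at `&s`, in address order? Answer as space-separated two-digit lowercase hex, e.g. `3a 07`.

e4 a5 71 9a

prio:1 = 1 → 0x1 << 31 → word 0x80000000
kind:3 = -2 → 0x6 << 28 → word 0xe0000000
state:23 = 2435980 → 0x252b8c << 5 → word 0xe4a57180
flags:1 = 1 → 0x1 << 4 → word 0xe4a57190
cnt:4 = 10 → 0xa << 0 → word 0xe4a5719a
word = 0xe4a5719a → big-endian bytes:
  [0]=0xe4  [1]=0xa5  [2]=0x71  [3]=0x9a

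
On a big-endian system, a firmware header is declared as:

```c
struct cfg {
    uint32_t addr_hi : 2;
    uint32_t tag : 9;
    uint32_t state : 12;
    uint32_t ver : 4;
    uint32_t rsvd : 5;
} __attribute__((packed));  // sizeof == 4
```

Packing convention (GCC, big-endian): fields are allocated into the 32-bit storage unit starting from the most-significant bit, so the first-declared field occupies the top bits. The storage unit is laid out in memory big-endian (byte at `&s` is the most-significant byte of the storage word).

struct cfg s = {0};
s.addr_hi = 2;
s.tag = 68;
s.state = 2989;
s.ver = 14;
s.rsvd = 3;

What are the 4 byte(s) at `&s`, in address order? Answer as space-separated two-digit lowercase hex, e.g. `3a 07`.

88 97 5b c3

addr_hi (2b) val=2 bits=0x2 at bit 30: 0x80000000
tag (9b) val=68 bits=0x44 at bit 21: 0x88800000
state (12b) val=2989 bits=0xbad at bit 9: 0x88975a00
ver (4b) val=14 bits=0xe at bit 5: 0x88975bc0
rsvd (5b) val=3 bits=0x3 at bit 0: 0x88975bc3
word = 0x88975bc3 → big-endian bytes:
  [0]=0x88  [1]=0x97  [2]=0x5b  [3]=0xc3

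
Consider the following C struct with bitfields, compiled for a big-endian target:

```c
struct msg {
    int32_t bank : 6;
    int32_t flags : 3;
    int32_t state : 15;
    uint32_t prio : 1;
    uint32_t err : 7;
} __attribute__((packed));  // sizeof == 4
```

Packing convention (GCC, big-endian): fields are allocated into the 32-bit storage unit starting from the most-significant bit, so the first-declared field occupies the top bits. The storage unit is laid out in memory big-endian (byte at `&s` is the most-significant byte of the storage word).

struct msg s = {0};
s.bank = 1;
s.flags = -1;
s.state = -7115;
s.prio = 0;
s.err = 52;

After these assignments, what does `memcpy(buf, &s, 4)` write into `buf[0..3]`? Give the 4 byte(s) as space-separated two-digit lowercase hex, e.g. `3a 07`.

07 e4 35 34

bank:6 = 1 → 0x1 << 26 → word 0x04000000
flags:3 = -1 → 0x7 << 23 → word 0x07800000
state:15 = -7115 → 0x6435 << 8 → word 0x07e43500
prio:1 = 0 → 0x0 << 7 → word 0x07e43500
err:7 = 52 → 0x34 << 0 → word 0x07e43534
word = 0x07e43534 → big-endian bytes:
  [0]=0x07  [1]=0xe4  [2]=0x35  [3]=0x34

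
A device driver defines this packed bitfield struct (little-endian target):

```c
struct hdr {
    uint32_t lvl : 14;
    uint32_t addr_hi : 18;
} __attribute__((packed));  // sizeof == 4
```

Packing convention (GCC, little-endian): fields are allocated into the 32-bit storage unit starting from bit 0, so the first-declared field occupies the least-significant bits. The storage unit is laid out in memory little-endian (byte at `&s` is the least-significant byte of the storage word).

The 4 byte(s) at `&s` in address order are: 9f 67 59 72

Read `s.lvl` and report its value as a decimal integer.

10143

[0]=0x9f [1]=0x67 [2]=0x59 [3]=0x72 (little-endian) → word 0x7259679f
lvl [0+:14] = (word>>0) & 0x3fff = 10143  ←
addr_hi [14+:18] = (word>>14) & 0x3ffff = 117093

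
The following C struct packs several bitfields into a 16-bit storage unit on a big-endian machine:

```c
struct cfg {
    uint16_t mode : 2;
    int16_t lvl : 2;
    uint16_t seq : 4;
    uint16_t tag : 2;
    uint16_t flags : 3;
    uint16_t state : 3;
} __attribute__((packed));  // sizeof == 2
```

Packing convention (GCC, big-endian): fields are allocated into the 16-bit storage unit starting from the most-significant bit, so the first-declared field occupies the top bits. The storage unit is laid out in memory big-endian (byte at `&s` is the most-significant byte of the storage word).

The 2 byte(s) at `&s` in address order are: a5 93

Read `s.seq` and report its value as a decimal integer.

[0]=0xa5 [1]=0x93 (big-endian) → word 0xa593
mode [14+:2] = (word>>14) & 0x3 = 2
lvl [12+:2] = (word>>12) & 0x3 = 2
seq [8+:4] = (word>>8) & 0xf = 5  ←
tag [6+:2] = (word>>6) & 0x3 = 2
flags [3+:3] = (word>>3) & 0x7 = 2
state [0+:3] = (word>>0) & 0x7 = 3

5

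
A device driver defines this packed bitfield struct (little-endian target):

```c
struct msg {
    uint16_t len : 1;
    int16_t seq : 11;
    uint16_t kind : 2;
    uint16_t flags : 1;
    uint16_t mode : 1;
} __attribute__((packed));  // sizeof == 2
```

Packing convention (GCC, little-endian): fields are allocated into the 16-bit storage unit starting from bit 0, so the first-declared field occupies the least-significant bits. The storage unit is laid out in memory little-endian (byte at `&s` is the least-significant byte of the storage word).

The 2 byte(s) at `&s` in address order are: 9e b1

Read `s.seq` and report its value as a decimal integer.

[0]=0x9e [1]=0xb1 (little-endian) → word 0xb19e
len:1 @ bit 0 → (0xb19e>>0)&0x1 = 0x0
seq:11 @ bit 1 → (0xb19e>>1)&0x7ff = 0xcf  ←
kind:2 @ bit 12 → (0xb19e>>12)&0x3 = 0x3
flags:1 @ bit 14 → (0xb19e>>14)&0x1 = 0x0
mode:1 @ bit 15 → (0xb19e>>15)&0x1 = 0x1
seq signed 11b, MSB=0: value = 207

207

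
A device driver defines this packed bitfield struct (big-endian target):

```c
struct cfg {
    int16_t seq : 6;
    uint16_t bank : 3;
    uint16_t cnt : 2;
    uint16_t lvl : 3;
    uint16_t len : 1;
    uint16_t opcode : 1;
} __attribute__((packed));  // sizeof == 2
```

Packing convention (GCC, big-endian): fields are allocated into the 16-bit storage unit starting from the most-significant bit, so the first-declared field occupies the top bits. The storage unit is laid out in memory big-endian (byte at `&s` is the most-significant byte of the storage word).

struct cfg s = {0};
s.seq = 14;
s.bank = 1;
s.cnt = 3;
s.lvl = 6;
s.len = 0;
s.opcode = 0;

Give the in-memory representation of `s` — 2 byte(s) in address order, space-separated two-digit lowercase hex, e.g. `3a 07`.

38 f8

seq:6 = 14 → 0xe << 10 → word 0x3800
bank:3 = 1 → 0x1 << 7 → word 0x3880
cnt:2 = 3 → 0x3 << 5 → word 0x38e0
lvl:3 = 6 → 0x6 << 2 → word 0x38f8
len:1 = 0 → 0x0 << 1 → word 0x38f8
opcode:1 = 0 → 0x0 << 0 → word 0x38f8
word = 0x38f8 → big-endian bytes:
  [0]=0x38  [1]=0xf8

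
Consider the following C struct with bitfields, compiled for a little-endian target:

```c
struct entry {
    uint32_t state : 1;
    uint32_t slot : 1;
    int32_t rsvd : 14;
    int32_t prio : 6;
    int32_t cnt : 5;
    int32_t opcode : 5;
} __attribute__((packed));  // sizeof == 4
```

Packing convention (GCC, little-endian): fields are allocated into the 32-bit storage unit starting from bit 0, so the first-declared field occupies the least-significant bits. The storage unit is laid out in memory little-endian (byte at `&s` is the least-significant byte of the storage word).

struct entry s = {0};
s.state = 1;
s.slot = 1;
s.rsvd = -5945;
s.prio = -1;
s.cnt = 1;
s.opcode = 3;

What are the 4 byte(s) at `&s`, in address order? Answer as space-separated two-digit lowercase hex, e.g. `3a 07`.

state (1b) val=1 bits=0x1 at bit 0: 0x00000001
slot (1b) val=1 bits=0x1 at bit 1: 0x00000003
rsvd (14b) val=-5945 bits=0x28c7 at bit 2: 0x0000a31f
prio (6b) val=-1 bits=0x3f at bit 16: 0x003fa31f
cnt (5b) val=1 bits=0x1 at bit 22: 0x007fa31f
opcode (5b) val=3 bits=0x3 at bit 27: 0x187fa31f
word = 0x187fa31f → little-endian bytes:
  [0]=0x1f  [1]=0xa3  [2]=0x7f  [3]=0x18

1f a3 7f 18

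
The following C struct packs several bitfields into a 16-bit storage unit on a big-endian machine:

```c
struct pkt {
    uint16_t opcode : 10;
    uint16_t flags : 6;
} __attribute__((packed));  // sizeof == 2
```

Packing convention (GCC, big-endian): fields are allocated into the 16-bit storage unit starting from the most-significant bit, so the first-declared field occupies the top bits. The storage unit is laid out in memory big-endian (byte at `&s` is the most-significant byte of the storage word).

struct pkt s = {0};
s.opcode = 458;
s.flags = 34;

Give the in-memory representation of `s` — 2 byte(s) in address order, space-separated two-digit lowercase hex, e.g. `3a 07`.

72 a2

opcode (10b) val=458 bits=0x1ca at bit 6: 0x7280
flags (6b) val=34 bits=0x22 at bit 0: 0x72a2
word = 0x72a2 → big-endian bytes:
  [0]=0x72  [1]=0xa2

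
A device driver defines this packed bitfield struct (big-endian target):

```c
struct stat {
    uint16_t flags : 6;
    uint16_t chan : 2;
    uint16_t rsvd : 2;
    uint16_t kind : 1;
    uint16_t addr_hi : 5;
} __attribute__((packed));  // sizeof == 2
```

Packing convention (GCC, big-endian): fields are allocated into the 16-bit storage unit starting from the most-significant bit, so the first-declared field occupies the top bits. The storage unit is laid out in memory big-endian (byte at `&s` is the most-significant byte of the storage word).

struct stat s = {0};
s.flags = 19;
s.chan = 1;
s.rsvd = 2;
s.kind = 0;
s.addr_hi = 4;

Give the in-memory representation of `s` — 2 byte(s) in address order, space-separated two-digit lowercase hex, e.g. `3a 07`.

flags:6 = 19 → 0x13 << 10 → word 0x4c00
chan:2 = 1 → 0x1 << 8 → word 0x4d00
rsvd:2 = 2 → 0x2 << 6 → word 0x4d80
kind:1 = 0 → 0x0 << 5 → word 0x4d80
addr_hi:5 = 4 → 0x4 << 0 → word 0x4d84
word = 0x4d84 → big-endian bytes:
  [0]=0x4d  [1]=0x84

4d 84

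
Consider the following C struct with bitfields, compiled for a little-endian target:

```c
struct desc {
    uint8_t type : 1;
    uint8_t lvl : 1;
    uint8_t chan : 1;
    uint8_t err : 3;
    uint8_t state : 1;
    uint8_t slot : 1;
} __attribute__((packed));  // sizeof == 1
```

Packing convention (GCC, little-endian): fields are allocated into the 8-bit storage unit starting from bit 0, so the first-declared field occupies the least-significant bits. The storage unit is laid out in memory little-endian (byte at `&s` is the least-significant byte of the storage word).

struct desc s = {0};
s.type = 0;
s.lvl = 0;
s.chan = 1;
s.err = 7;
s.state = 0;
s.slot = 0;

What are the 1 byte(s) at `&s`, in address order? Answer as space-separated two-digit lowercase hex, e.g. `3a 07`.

3c

[0+:1] type=0 & 0x1 = 0x0; word=0x00
[1+:1] lvl=0 & 0x1 = 0x0; word=0x00
[2+:1] chan=1 & 0x1 = 0x1; word=0x04
[3+:3] err=7 & 0x7 = 0x7; word=0x3c
[6+:1] state=0 & 0x1 = 0x0; word=0x3c
[7+:1] slot=0 & 0x1 = 0x0; word=0x3c
word = 0x3c → little-endian bytes:
  [0]=0x3c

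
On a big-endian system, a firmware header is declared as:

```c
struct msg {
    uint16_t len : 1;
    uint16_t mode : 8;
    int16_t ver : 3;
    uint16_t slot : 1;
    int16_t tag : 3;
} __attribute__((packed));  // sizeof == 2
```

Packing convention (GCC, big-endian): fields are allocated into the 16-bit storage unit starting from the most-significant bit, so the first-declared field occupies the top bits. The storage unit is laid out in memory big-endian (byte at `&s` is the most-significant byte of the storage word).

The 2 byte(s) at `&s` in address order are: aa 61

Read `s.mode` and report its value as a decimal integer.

[0]=0xaa [1]=0x61 (big-endian) → word 0xaa61
len [15+:1] = (word>>15) & 0x1 = 1
mode [7+:8] = (word>>7) & 0xff = 84  ←
ver [4+:3] = (word>>4) & 0x7 = 6
slot [3+:1] = (word>>3) & 0x1 = 0
tag [0+:3] = (word>>0) & 0x7 = 1

84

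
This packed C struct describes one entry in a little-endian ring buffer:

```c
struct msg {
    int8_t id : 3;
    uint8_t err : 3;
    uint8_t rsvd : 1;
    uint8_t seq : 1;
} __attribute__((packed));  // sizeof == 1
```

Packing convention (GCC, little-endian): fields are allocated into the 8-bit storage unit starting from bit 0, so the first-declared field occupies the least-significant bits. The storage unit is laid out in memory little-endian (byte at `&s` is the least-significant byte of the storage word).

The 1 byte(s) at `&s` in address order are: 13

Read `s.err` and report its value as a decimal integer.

[0]=0x13 (little-endian) → word 0x13
id [0+:3] = (word>>0) & 0x7 = 3
err [3+:3] = (word>>3) & 0x7 = 2  ←
rsvd [6+:1] = (word>>6) & 0x1 = 0
seq [7+:1] = (word>>7) & 0x1 = 0

2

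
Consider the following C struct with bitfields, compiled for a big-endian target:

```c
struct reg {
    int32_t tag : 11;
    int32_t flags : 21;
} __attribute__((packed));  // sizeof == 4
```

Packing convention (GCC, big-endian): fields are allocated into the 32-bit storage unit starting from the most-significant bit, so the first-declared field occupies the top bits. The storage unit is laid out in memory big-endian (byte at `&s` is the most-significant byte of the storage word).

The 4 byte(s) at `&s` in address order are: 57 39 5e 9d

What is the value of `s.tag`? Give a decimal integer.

697

[0]=0x57 [1]=0x39 [2]=0x5e [3]=0x9d (big-endian) → word 0x57395e9d
tag:11 @ bit 21 → (0x57395e9d>>21)&0x7ff = 0x2b9  ←
flags:21 @ bit 0 → (0x57395e9d>>0)&0x1fffff = 0x195e9d
tag signed 11b, MSB=0: value = 697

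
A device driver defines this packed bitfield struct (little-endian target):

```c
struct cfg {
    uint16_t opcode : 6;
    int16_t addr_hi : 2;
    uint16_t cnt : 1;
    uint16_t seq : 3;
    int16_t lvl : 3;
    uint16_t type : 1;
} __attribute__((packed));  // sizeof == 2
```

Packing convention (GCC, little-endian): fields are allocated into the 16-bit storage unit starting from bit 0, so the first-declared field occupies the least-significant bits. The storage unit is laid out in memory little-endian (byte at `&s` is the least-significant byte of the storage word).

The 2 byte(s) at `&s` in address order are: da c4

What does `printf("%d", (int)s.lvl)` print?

-4

[0]=0xda [1]=0xc4 (little-endian) → word 0xc4da
opcode [0+:6] = (word>>0) & 0x3f = 26
addr_hi [6+:2] = (word>>6) & 0x3 = 3
cnt [8+:1] = (word>>8) & 0x1 = 0
seq [9+:3] = (word>>9) & 0x7 = 2
lvl [12+:3] = (word>>12) & 0x7 = 4  ←
type [15+:1] = (word>>15) & 0x1 = 1
lvl signed 3b, MSB=1: 4 - 8 = -4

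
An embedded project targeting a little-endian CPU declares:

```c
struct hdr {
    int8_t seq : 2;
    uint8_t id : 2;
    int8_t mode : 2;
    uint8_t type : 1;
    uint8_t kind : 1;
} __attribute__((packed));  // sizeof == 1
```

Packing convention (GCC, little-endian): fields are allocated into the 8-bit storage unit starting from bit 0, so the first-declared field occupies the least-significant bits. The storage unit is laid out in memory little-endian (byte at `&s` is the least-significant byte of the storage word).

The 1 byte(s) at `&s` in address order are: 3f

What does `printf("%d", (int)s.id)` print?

3

[0]=0x3f (little-endian) → word 0x3f
seq:2 @ bit 0 → (0x3f>>0)&0x3 = 0x3
id:2 @ bit 2 → (0x3f>>2)&0x3 = 0x3  ←
mode:2 @ bit 4 → (0x3f>>4)&0x3 = 0x3
type:1 @ bit 6 → (0x3f>>6)&0x1 = 0x0
kind:1 @ bit 7 → (0x3f>>7)&0x1 = 0x0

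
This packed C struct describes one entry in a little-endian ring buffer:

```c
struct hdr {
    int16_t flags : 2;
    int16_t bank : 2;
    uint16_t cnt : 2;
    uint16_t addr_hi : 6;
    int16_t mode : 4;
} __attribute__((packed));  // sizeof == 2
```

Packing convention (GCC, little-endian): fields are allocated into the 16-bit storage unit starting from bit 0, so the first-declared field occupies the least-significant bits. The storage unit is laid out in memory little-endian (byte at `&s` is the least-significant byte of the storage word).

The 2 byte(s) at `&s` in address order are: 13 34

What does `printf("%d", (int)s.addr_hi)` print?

16

[0]=0x13 [1]=0x34 (little-endian) → word 0x3413
flags:2 @ bit 0 → (0x3413>>0)&0x3 = 0x3
bank:2 @ bit 2 → (0x3413>>2)&0x3 = 0x0
cnt:2 @ bit 4 → (0x3413>>4)&0x3 = 0x1
addr_hi:6 @ bit 6 → (0x3413>>6)&0x3f = 0x10  ←
mode:4 @ bit 12 → (0x3413>>12)&0xf = 0x3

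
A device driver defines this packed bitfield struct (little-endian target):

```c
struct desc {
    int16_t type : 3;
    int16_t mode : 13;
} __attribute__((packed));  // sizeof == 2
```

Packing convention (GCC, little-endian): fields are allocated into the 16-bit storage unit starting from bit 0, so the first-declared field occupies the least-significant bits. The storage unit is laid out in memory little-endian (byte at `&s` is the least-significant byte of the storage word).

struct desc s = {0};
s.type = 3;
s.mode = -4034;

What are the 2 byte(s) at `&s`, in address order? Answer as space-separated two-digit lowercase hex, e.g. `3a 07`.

f3 81

[0+:3] type=3 & 0x7 = 0x3; word=0x0003
[3+:13] mode=-4034 & 0x1fff = 0x103e; word=0x81f3
word = 0x81f3 → little-endian bytes:
  [0]=0xf3  [1]=0x81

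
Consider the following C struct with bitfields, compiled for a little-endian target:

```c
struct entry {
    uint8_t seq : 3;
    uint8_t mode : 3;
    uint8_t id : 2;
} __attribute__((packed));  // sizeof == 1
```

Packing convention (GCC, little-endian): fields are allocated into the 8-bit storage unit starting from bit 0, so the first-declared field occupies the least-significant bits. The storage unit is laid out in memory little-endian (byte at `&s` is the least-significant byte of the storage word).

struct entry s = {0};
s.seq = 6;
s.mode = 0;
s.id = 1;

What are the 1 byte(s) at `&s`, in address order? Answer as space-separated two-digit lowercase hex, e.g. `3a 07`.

[0+:3] seq=6 & 0x7 = 0x6; word=0x06
[3+:3] mode=0 & 0x7 = 0x0; word=0x06
[6+:2] id=1 & 0x3 = 0x1; word=0x46
word = 0x46 → little-endian bytes:
  [0]=0x46

46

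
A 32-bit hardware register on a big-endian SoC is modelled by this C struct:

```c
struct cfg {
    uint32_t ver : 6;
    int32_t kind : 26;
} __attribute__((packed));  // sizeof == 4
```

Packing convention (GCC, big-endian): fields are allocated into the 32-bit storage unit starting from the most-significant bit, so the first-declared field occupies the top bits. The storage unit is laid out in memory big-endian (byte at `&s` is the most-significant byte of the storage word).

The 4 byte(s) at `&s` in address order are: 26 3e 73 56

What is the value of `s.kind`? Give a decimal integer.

-29461674

[0]=0x26 [1]=0x3e [2]=0x73 [3]=0x56 (big-endian) → word 0x263e7356
ver:6 @ bit 26 → (0x263e7356>>26)&0x3f = 0x9
kind:26 @ bit 0 → (0x263e7356>>0)&0x3ffffff = 0x23e7356  ←
kind signed 26b, MSB=1: 37647190 - 67108864 = -29461674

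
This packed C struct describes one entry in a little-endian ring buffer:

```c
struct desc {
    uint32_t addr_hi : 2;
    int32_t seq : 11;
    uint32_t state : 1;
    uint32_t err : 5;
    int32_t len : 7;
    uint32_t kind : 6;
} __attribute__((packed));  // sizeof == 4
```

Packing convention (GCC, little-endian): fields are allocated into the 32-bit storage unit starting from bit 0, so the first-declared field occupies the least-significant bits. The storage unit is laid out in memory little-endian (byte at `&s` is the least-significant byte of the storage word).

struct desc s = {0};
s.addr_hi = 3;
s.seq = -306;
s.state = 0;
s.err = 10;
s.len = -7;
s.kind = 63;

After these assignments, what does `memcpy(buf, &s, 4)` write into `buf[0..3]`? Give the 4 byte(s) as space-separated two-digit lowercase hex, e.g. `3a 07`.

3b 9b ca ff

addr_hi (2b) val=3 bits=0x3 at bit 0: 0x00000003
seq (11b) val=-306 bits=0x6ce at bit 2: 0x00001b3b
state (1b) val=0 bits=0x0 at bit 13: 0x00001b3b
err (5b) val=10 bits=0xa at bit 14: 0x00029b3b
len (7b) val=-7 bits=0x79 at bit 19: 0x03ca9b3b
kind (6b) val=63 bits=0x3f at bit 26: 0xffca9b3b
word = 0xffca9b3b → little-endian bytes:
  [0]=0x3b  [1]=0x9b  [2]=0xca  [3]=0xff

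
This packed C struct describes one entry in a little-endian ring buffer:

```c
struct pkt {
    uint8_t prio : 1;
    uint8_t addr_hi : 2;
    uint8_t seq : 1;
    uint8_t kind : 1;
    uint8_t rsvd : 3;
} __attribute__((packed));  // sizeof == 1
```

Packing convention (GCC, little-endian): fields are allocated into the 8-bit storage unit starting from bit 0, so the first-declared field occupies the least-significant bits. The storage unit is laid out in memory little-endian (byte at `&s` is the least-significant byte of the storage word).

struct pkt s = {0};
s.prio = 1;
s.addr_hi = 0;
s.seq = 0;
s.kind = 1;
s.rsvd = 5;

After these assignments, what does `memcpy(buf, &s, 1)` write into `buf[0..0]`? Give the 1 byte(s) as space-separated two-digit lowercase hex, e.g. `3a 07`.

prio (1b) val=1 bits=0x1 at bit 0: 0x01
addr_hi (2b) val=0 bits=0x0 at bit 1: 0x01
seq (1b) val=0 bits=0x0 at bit 3: 0x01
kind (1b) val=1 bits=0x1 at bit 4: 0x11
rsvd (3b) val=5 bits=0x5 at bit 5: 0xb1
word = 0xb1 → little-endian bytes:
  [0]=0xb1

b1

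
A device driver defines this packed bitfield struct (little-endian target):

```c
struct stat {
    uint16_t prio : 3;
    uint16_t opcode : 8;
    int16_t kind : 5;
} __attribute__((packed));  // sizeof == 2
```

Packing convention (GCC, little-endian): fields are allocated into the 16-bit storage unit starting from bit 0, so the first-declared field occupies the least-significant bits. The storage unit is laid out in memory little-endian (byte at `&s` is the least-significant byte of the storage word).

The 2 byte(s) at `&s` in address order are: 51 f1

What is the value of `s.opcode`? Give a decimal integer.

42

[0]=0x51 [1]=0xf1 (little-endian) → word 0xf151
prio:3 @ bit 0 → (0xf151>>0)&0x7 = 0x1
opcode:8 @ bit 3 → (0xf151>>3)&0xff = 0x2a  ←
kind:5 @ bit 11 → (0xf151>>11)&0x1f = 0x1e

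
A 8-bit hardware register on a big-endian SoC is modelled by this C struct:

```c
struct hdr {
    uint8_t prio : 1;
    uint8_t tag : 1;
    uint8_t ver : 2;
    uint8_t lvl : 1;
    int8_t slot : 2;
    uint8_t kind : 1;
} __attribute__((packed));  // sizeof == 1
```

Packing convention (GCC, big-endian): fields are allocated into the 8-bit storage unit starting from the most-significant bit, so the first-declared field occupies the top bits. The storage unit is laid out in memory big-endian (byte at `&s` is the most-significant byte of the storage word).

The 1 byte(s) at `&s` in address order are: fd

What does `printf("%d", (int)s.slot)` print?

[0]=0xfd (big-endian) → word 0xfd
prio:1 @ bit 7 → (0xfd>>7)&0x1 = 0x1
tag:1 @ bit 6 → (0xfd>>6)&0x1 = 0x1
ver:2 @ bit 4 → (0xfd>>4)&0x3 = 0x3
lvl:1 @ bit 3 → (0xfd>>3)&0x1 = 0x1
slot:2 @ bit 1 → (0xfd>>1)&0x3 = 0x2  ←
kind:1 @ bit 0 → (0xfd>>0)&0x1 = 0x1
slot signed 2b, MSB=1: 2 - 4 = -2

-2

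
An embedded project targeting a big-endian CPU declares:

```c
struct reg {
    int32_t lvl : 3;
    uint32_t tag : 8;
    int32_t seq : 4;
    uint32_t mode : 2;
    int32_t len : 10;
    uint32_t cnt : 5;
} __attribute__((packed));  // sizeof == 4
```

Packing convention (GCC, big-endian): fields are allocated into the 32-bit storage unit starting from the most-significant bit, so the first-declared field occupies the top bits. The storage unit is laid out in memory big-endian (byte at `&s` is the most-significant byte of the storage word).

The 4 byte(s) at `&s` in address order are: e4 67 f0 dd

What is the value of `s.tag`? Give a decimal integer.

35

[0]=0xe4 [1]=0x67 [2]=0xf0 [3]=0xdd (big-endian) → word 0xe467f0dd
lvl [29+:3] = (word>>29) & 0x7 = 7
tag [21+:8] = (word>>21) & 0xff = 35  ←
seq [17+:4] = (word>>17) & 0xf = 3
mode [15+:2] = (word>>15) & 0x3 = 3
len [5+:10] = (word>>5) & 0x3ff = 902
cnt [0+:5] = (word>>0) & 0x1f = 29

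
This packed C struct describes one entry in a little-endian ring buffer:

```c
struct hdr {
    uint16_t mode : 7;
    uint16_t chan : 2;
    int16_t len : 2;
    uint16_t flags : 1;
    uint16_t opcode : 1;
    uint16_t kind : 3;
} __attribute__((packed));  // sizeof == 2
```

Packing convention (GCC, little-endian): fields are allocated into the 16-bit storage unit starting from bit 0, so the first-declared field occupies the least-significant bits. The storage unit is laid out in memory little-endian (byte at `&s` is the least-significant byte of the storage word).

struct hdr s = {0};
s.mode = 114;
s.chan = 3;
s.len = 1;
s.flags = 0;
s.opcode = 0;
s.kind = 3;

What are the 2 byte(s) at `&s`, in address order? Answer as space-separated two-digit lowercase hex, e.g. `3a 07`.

mode (7b) val=114 bits=0x72 at bit 0: 0x0072
chan (2b) val=3 bits=0x3 at bit 7: 0x01f2
len (2b) val=1 bits=0x1 at bit 9: 0x03f2
flags (1b) val=0 bits=0x0 at bit 11: 0x03f2
opcode (1b) val=0 bits=0x0 at bit 12: 0x03f2
kind (3b) val=3 bits=0x3 at bit 13: 0x63f2
word = 0x63f2 → little-endian bytes:
  [0]=0xf2  [1]=0x63

f2 63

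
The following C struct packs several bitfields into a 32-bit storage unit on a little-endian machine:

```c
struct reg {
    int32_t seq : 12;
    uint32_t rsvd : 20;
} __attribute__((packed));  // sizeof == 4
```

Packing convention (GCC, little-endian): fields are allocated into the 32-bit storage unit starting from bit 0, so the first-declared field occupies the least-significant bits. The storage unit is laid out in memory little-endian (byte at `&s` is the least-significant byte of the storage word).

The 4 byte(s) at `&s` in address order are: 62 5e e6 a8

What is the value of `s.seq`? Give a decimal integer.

-414

[0]=0x62 [1]=0x5e [2]=0xe6 [3]=0xa8 (little-endian) → word 0xa8e65e62
seq [0+:12] = (word>>0) & 0xfff = 3682  ←
rsvd [12+:20] = (word>>12) & 0xfffff = 691813
seq signed 12b, MSB=1: 3682 - 4096 = -414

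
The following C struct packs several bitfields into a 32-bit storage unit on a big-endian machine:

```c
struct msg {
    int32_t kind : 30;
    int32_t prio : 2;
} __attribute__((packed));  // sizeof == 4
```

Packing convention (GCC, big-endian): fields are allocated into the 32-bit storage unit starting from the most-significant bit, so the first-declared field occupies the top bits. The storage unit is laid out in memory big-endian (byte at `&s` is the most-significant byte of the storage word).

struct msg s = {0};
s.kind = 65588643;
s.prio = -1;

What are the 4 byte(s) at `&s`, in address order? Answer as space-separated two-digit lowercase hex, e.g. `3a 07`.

kind (30b) val=65588643 bits=0x3e8cda3 at bit 2: 0x0fa3368c
prio (2b) val=-1 bits=0x3 at bit 0: 0x0fa3368f
word = 0x0fa3368f → big-endian bytes:
  [0]=0x0f  [1]=0xa3  [2]=0x36  [3]=0x8f

0f a3 36 8f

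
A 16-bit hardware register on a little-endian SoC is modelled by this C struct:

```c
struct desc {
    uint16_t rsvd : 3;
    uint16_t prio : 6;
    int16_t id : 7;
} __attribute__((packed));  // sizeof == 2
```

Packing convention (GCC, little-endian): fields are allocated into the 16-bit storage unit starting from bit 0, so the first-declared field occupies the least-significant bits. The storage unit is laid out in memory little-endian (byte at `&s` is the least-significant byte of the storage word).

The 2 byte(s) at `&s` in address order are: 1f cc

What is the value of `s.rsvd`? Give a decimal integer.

7

[0]=0x1f [1]=0xcc (little-endian) → word 0xcc1f
rsvd:3 @ bit 0 → (0xcc1f>>0)&0x7 = 0x7  ←
prio:6 @ bit 3 → (0xcc1f>>3)&0x3f = 0x3
id:7 @ bit 9 → (0xcc1f>>9)&0x7f = 0x66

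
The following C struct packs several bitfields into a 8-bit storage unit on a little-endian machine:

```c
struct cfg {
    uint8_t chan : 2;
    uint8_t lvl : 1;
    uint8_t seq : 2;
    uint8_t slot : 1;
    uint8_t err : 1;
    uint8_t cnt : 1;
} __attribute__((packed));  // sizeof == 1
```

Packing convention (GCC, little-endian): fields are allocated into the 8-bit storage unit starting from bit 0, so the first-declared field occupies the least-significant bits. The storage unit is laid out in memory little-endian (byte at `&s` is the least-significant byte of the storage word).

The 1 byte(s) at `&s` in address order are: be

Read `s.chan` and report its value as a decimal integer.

[0]=0xbe (little-endian) → word 0xbe
chan:2 @ bit 0 → (0xbe>>0)&0x3 = 0x2  ←
lvl:1 @ bit 2 → (0xbe>>2)&0x1 = 0x1
seq:2 @ bit 3 → (0xbe>>3)&0x3 = 0x3
slot:1 @ bit 5 → (0xbe>>5)&0x1 = 0x1
err:1 @ bit 6 → (0xbe>>6)&0x1 = 0x0
cnt:1 @ bit 7 → (0xbe>>7)&0x1 = 0x1

2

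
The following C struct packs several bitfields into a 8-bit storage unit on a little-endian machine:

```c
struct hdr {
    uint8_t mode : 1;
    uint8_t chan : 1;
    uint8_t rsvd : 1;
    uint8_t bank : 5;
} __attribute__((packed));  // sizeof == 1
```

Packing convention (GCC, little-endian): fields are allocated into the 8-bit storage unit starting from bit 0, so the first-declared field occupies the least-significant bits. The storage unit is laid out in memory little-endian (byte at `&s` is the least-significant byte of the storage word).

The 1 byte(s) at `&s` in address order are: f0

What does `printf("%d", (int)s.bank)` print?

[0]=0xf0 (little-endian) → word 0xf0
mode [0+:1] = (word>>0) & 0x1 = 0
chan [1+:1] = (word>>1) & 0x1 = 0
rsvd [2+:1] = (word>>2) & 0x1 = 0
bank [3+:5] = (word>>3) & 0x1f = 30  ←

30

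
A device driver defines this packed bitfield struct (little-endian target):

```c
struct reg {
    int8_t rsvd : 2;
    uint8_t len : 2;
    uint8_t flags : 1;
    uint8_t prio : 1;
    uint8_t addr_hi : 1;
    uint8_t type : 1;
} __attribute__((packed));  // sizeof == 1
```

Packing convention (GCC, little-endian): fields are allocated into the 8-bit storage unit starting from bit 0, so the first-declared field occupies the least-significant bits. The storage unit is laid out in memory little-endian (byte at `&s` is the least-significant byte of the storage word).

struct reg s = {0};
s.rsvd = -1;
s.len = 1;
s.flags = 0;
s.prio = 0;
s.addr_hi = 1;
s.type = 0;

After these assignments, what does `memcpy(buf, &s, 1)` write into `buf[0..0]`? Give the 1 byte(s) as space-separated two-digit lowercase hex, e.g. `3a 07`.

rsvd:2 = -1 → 0x3 << 0 → word 0x03
len:2 = 1 → 0x1 << 2 → word 0x07
flags:1 = 0 → 0x0 << 4 → word 0x07
prio:1 = 0 → 0x0 << 5 → word 0x07
addr_hi:1 = 1 → 0x1 << 6 → word 0x47
type:1 = 0 → 0x0 << 7 → word 0x47
word = 0x47 → little-endian bytes:
  [0]=0x47

47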